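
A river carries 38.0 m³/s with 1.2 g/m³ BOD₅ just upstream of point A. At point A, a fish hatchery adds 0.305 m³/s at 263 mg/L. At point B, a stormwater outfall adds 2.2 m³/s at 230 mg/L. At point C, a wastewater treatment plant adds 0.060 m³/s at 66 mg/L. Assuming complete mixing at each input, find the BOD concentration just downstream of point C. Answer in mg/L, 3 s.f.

15.7 mg/L

After input A: C = (38·1.2 + 0.305·263) / 38.3 = 3.285 mg/L.
After input B: C = (38.3·3.285 + 2.2·230) / 40.51 = 15.6 mg/L.
After input C: C = (40.51·15.6 + 0.06·66) / 40.57 = 15.67 mg/L.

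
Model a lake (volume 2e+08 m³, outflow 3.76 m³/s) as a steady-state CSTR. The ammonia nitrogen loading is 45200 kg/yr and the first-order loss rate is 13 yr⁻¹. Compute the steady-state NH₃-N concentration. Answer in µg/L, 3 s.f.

Outflow Q = 3.76 m³/s × 3.156e+07 s/yr = 1.187e+08 m³/yr.
Steady-state CSTR mass balance: W = Q·C + k·V·C, so C = W/(Q + kV).
Q + kV = 1.187e+08 + 13·2e+08 = 2.719e+09 m³/yr.
C = 45200/2.719e+09 = 1.663e-05 kg/m³ = 0.01663 mg/L = 16.63 µg/L.

16.6 µg/L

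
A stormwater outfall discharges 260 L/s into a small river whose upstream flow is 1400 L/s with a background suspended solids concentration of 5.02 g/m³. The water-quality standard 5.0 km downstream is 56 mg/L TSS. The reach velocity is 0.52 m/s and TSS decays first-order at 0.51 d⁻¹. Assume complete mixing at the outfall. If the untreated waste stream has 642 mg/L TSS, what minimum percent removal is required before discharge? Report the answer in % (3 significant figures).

260 L/s = 0.26 m³/s.
1400 L/s = 1.4 m³/s.
Travel time to the compliance point: t = 5000/0.52 = 9615 s = 0.1113 d; decay factor exp(−0.51·0.1113) = 0.9448.
So the concentration just after mixing may be at most 56/0.9448 = 59.27 mg/L.
Mass balance: 59.27·1.66 = 0.26·Cₑ + 1.4·5.02.
Cₑ = (98.39 − 7.028) / 0.26 = 351.4 mg/L.
Required removal = 1 − 351.4/642 = 45.27 %.

45.3 %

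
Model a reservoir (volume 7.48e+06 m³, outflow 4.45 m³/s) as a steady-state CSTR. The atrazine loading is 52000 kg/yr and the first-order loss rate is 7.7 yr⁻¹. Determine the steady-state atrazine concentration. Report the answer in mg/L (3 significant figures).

0.263 mg/L

Outflow Q = 4.45 m³/s × 3.156e+07 s/yr = 1.404e+08 m³/yr.
Steady-state CSTR mass balance: W = Q·C + k·V·C, so C = W/(Q + kV).
Q + kV = 1.404e+08 + 7.7·7.48e+06 = 1.98e+08 m³/yr.
C = 52000/1.98e+08 = 0.0002626 kg/m³ = 0.2626 mg/L.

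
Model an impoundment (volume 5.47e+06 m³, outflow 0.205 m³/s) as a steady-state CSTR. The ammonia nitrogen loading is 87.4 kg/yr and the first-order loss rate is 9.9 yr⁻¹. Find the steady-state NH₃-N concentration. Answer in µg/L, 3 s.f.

Outflow Q = 0.205 m³/s × 3.156e+07 s/yr = 6.469e+06 m³/yr.
Steady-state CSTR mass balance: W = Q·C + k·V·C, so C = W/(Q + kV).
Q + kV = 6.469e+06 + 9.9·5.47e+06 = 6.062e+07 m³/yr.
C = 87.4/6.062e+07 = 1.442e-06 kg/m³ = 0.001442 mg/L = 1.442 µg/L.

1.44 µg/L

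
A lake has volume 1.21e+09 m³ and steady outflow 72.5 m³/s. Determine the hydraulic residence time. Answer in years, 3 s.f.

0.529 yr

Q = 72.5 m³/s × 3.156e+07 s/yr = 2.288e+09 m³/yr.
Hydraulic residence time τ = V/Q = 1.21e+09/2.288e+09 = 0.5289 yr.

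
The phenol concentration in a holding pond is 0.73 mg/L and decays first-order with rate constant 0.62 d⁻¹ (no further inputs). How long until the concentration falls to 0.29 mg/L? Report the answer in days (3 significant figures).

t = ln(C₀/C)/k = ln(0.73/0.29)/0.62 = 0.9232/0.62 = 1.489 d.

1.49 d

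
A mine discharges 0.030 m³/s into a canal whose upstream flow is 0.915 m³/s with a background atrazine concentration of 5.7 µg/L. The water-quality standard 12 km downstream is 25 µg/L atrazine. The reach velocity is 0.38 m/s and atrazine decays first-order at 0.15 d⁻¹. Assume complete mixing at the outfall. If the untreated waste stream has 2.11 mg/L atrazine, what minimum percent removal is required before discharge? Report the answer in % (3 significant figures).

5.7 µg/L = 0.0057 mg/L.
25 µg/L = 0.025 mg/L.
Travel time to the compliance point: t = 1.2e+04/0.38 = 3.158e+04 s = 0.3655 d; decay factor exp(−0.15·0.3655) = 0.9467.
So the concentration just after mixing may be at most 0.025/0.9467 = 0.02641 mg/L.
Mass balance: 0.02641·0.945 = 0.03·Cₑ + 0.915·0.0057.
Cₑ = (0.02496 − 0.005216) / 0.03 = 0.658 mg/L.
Required removal = 1 − 0.658/2.11 = 68.81 %.

68.8 %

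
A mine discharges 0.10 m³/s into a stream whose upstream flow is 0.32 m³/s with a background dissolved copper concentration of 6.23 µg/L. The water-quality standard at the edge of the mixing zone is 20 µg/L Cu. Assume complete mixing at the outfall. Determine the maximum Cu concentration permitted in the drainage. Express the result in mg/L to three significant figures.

0.0641 mg/L

6.23 µg/L = 0.00623 mg/L.
20 µg/L = 0.02 mg/L.
Mass balance: 0.02·0.42 = 0.1·Cₑ + 0.32·0.00623.
Cₑ = (0.0084 − 0.001994) / 0.1 = 0.06406 mg/L.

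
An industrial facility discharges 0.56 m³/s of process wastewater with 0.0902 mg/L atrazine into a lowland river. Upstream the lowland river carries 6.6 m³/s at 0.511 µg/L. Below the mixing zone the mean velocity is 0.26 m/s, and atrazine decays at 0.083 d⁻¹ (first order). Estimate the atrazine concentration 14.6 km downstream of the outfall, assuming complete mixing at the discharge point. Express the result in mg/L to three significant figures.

0.511 µg/L = 0.000511 mg/L.
After complete mixing, C₀ = (0.56·0.0902 + 6.6·0.000511) / 7.16 = 0.007526 mg/L.
Travel time t = 1.46e+04 m / 0.26 m/s = 5.615e+04 s = 0.6499 d.
C = 0.007526·exp(−0.083·0.6499) = 0.007526·0.9475 = 0.007131 mg/L.

0.00713 mg/L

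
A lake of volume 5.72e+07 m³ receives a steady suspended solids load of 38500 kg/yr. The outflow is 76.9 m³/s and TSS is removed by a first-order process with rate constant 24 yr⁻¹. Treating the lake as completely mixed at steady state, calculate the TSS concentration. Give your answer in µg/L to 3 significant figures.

10.1 µg/L

Outflow Q = 76.9 m³/s × 3.156e+07 s/yr = 2.427e+09 m³/yr.
Steady-state CSTR mass balance: W = Q·C + k·V·C, so C = W/(Q + kV).
Q + kV = 2.427e+09 + 24·5.72e+07 = 3.8e+09 m³/yr.
C = 38500/3.8e+09 = 1.013e-05 kg/m³ = 0.01013 mg/L = 10.13 µg/L.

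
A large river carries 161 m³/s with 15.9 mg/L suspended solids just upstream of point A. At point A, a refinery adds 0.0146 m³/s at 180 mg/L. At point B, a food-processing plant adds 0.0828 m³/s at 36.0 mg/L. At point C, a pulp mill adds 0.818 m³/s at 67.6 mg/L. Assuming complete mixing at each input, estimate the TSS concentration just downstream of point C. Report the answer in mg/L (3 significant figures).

After input A: C = (161·15.9 + 0.0146·180) / 161 = 15.91 mg/L.
After input B: C = (161·15.91 + 0.0828·36) / 161.1 = 15.93 mg/L.
After input C: C = (161.1·15.93 + 0.818·67.6) / 161.9 = 16.19 mg/L.

16.2 mg/L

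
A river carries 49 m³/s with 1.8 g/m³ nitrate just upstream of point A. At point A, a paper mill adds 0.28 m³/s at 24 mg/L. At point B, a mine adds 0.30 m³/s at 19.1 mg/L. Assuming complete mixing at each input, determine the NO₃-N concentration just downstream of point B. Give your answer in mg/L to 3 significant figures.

2.03 mg/L

After input A: C = (49·1.8 + 0.28·24) / 49.28 = 1.926 mg/L.
After input B: C = (49.28·1.926 + 0.3·19.1) / 49.58 = 2.03 mg/L.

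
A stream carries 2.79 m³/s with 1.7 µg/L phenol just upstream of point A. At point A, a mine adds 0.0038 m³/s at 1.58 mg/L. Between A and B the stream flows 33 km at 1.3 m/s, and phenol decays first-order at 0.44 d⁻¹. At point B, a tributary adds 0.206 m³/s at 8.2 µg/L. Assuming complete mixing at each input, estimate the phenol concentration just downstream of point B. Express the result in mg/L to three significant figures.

1.7 µg/L = 0.0017 mg/L.
After input A: C = (2.79·0.0017 + 0.0038·1.58) / 2.794 = 0.003847 mg/L.
Over the 33 km reach to input B (t = 2.538e+04 s = 0.2938 d), decay gives C = 0.003847·exp(−0.44·0.2938) = 0.00338 mg/L.
8.2 µg/L = 0.0082 mg/L.
After input B: C = (2.794·0.00338 + 0.206·0.0082) / 3 = 0.003711 mg/L.

0.00371 mg/L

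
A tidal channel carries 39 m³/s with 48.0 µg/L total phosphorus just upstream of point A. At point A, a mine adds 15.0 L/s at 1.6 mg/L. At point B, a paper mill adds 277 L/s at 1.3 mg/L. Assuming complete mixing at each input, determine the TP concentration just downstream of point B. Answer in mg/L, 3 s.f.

48.0 µg/L = 0.048 mg/L.
15.0 L/s = 0.015 m³/s.
After input A: C = (39·0.048 + 0.015·1.6) / 39.02 = 0.0486 mg/L.
277 L/s = 0.277 m³/s.
After input B: C = (39.02·0.0486 + 0.277·1.3) / 39.29 = 0.05742 mg/L.

0.0574 mg/L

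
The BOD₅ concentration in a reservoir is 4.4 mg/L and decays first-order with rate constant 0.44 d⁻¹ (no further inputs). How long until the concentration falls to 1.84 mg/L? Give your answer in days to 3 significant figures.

1.98 d

t = ln(C₀/C)/k = ln(4.4/1.84)/0.44 = 0.8718/0.44 = 1.981 d.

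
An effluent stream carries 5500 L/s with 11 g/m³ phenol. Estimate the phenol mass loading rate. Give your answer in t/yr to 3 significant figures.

5500 L/s = 5.5 m³/s.
Mass flux = Q·C = 5.5 m³/s × 11 g/m³ = 60.5 g/s.
= 60.5 g/s × 31.56 = 1909 t/yr.

1910 t/yr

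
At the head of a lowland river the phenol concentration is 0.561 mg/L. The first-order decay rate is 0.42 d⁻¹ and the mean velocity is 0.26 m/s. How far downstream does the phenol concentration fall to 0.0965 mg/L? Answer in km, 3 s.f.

From C = C₀·e^(−kt), t = ln(C₀/C)/k = ln(0.561/0.0965)/0.42 = 1.76/0.42 = 4.191 d.
Distance = v·t = 0.26 m/s × 3.621e+05 s = 9.414e+04 m = 94.14 km.

94.1 km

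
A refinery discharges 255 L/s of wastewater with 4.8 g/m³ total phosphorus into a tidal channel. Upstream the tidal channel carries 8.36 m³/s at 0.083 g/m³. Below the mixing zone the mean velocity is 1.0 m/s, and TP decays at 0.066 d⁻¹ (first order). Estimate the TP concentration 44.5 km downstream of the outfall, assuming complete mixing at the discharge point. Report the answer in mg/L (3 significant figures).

255 L/s = 0.255 m³/s.
After complete mixing, C₀ = (0.255·4.8 + 8.36·0.083) / 8.615 = 0.2226 mg/L.
Travel time t = 4.45e+04 m / 1.0 m/s = 4.45e+04 s = 0.515 d.
C = 0.2226·exp(−0.066·0.515) = 0.2226·0.9666 = 0.2152 mg/L.

0.215 mg/L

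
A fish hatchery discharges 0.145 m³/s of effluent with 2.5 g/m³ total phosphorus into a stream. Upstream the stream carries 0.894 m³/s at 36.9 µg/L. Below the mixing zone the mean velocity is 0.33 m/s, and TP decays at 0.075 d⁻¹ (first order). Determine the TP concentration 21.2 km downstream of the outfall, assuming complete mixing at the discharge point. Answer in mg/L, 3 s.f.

0.360 mg/L

36.9 µg/L = 0.0369 mg/L.
After complete mixing, C₀ = (0.145·2.5 + 0.894·0.0369) / 1.039 = 0.3806 mg/L.
Travel time t = 2.12e+04 m / 0.33 m/s = 6.424e+04 s = 0.7435 d.
C = 0.3806·exp(−0.075·0.7435) = 0.3806·0.9458 = 0.36 mg/L.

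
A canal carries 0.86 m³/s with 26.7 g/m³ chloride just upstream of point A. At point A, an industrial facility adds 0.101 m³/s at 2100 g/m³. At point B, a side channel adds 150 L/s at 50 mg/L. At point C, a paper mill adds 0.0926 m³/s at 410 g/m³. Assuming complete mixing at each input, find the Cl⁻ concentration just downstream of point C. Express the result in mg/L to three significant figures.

After input A: C = (0.86·26.7 + 0.101·2100) / 0.961 = 244.6 mg/L.
150 L/s = 0.15 m³/s.
After input B: C = (0.961·244.6 + 0.15·50) / 1.111 = 218.3 mg/L.
After input C: C = (1.111·218.3 + 0.0926·410) / 1.204 = 233.1 mg/L.

233 mg/L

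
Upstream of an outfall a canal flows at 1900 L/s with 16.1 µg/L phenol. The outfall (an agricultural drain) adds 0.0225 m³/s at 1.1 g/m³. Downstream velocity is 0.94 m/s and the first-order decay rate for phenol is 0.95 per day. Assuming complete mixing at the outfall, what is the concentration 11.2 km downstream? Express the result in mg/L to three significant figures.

1900 L/s = 1.9 m³/s.
16.1 µg/L = 0.0161 mg/L.
After complete mixing, C₀ = (0.0225·1.1 + 1.9·0.0161) / 1.923 = 0.02879 mg/L.
Travel time t = 1.12e+04 m / 0.94 m/s = 1.191e+04 s = 0.1379 d.
C = 0.02879·exp(−0.95·0.1379) = 0.02879·0.8772 = 0.02525 mg/L.

0.0253 mg/L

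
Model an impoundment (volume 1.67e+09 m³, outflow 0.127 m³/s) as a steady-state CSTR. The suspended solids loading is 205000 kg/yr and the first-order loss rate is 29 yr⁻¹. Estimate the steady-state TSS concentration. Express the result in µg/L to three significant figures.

4.23 µg/L

Outflow Q = 0.127 m³/s × 3.156e+07 s/yr = 4.008e+06 m³/yr.
Steady-state CSTR mass balance: W = Q·C + k·V·C, so C = W/(Q + kV).
Q + kV = 4.008e+06 + 29·1.67e+09 = 4.843e+10 m³/yr.
C = 205000/4.843e+10 = 4.233e-06 kg/m³ = 0.004233 mg/L = 4.233 µg/L.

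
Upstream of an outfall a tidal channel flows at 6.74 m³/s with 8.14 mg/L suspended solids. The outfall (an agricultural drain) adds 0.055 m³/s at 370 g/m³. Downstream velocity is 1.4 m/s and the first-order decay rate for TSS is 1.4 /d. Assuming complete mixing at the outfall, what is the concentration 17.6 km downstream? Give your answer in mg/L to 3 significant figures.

9.03 mg/L

After complete mixing, C₀ = (0.055·370 + 6.74·8.14) / 6.795 = 11.07 mg/L.
Travel time t = 1.76e+04 m / 1.4 m/s = 1.257e+04 s = 0.1455 d.
C = 11.07·exp(−1.4·0.1455) = 11.07·0.8157 = 9.029 mg/L.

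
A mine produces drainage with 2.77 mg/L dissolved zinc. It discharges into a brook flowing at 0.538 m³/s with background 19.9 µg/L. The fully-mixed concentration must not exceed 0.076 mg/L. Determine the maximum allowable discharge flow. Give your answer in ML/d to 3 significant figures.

19.9 µg/L = 0.0199 mg/L.
Mass balance at complete mixing: C_std·(Q_w + Q_r) = Q_w·C_e + Q_r·C_b.
Rearranging, Q_w = Q_r·(C_std − C_b)/(C_e − C_std) = 0.538·(0.076 − 0.0199) / (2.77 − 0.076) = 0.0112 m³/s.
= 0.968 ML/d.

0.968 ML/d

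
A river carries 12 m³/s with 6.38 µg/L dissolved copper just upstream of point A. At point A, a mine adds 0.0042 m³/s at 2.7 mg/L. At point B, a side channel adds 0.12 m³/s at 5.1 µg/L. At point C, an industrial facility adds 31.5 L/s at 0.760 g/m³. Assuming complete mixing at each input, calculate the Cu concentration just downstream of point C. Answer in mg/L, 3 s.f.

6.38 µg/L = 0.00638 mg/L.
After input A: C = (12·0.00638 + 0.0042·2.7) / 12 = 0.007322 mg/L.
5.1 µg/L = 0.0051 mg/L.
After input B: C = (12·0.007322 + 0.12·0.0051) / 12.12 = 0.0073 mg/L.
31.5 L/s = 0.0315 m³/s.
After input C: C = (12.12·0.0073 + 0.0315·0.76) / 12.16 = 0.009251 mg/L.

0.00925 mg/L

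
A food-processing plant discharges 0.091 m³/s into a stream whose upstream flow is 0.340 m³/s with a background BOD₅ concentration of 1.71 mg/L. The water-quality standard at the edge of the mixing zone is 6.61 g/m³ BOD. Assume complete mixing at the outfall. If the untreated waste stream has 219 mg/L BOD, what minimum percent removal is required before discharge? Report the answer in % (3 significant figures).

Mass balance: 6.61·0.431 = 0.091·Cₑ + 0.34·1.71.
Cₑ = (2.849 − 0.5814) / 0.091 = 24.92 mg/L.
Required removal = 1 − 24.92/219 = 88.62 %.

88.6 %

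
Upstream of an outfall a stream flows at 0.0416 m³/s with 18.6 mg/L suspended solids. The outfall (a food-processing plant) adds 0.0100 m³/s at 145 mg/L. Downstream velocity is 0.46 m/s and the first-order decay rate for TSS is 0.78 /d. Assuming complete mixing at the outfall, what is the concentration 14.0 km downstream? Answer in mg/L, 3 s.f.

32.7 mg/L

After complete mixing, C₀ = (0.01·145 + 0.0416·18.6) / 0.0516 = 43.1 mg/L.
Travel time t = 1.4e+04 m / 0.46 m/s = 3.043e+04 s = 0.3523 d.
C = 43.1·exp(−0.78·0.3523) = 43.1·0.7598 = 32.74 mg/L.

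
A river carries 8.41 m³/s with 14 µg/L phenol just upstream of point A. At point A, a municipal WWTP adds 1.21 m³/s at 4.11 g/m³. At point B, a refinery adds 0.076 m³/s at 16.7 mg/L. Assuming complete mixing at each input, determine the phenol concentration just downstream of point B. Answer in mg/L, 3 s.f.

14 µg/L = 0.014 mg/L.
After input A: C = (8.41·0.014 + 1.21·4.11) / 9.62 = 0.5292 mg/L.
After input B: C = (9.62·0.5292 + 0.076·16.7) / 9.696 = 0.6559 mg/L.

0.656 mg/L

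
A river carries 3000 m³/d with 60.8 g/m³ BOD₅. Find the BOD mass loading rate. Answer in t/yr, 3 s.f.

3000 m³/d = 0.03472 m³/s.
Mass flux = Q·C = 0.03472 m³/s × 60.8 g/m³ = 2.111 g/s.
= 2.111 g/s × 31.56 = 66.62 t/yr.

66.6 t/yr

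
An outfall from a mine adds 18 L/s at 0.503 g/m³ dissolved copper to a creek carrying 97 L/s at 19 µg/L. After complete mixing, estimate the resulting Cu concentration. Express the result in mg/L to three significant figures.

18 L/s = 0.018 m³/s.
97 L/s = 0.097 m³/s.
19 µg/L = 0.019 mg/L.
Flow-weighted mixing gives C = (0.018·0.503 + 0.097·0.019) / (0.018 + 0.097) = 0.0109/0.115 = 0.09476 mg/L.

0.0948 mg/L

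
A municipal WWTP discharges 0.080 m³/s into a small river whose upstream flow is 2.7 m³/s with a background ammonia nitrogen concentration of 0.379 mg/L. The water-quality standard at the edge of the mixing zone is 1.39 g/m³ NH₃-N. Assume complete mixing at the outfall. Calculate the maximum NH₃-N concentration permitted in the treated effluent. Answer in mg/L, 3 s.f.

35.5 mg/L

Mass balance: 1.39·2.78 = 0.08·Cₑ + 2.7·0.379.
Cₑ = (3.864 − 1.023) / 0.08 = 35.51 mg/L.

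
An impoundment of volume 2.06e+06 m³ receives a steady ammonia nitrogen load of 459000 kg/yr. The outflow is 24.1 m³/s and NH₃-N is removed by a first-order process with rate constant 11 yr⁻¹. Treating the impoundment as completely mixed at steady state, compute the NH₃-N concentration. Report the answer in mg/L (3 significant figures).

0.586 mg/L

Outflow Q = 24.1 m³/s × 3.156e+07 s/yr = 7.605e+08 m³/yr.
Steady-state CSTR mass balance: W = Q·C + k·V·C, so C = W/(Q + kV).
Q + kV = 7.605e+08 + 11·2.06e+06 = 7.832e+08 m³/yr.
C = 459000/7.832e+08 = 0.0005861 kg/m³ = 0.5861 mg/L.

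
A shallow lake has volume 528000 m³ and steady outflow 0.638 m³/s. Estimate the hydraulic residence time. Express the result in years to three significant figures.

0.0262 yr

Q = 0.638 m³/s × 3.156e+07 s/yr = 2.013e+07 m³/yr.
Hydraulic residence time τ = V/Q = 528000/2.013e+07 = 0.02622 yr.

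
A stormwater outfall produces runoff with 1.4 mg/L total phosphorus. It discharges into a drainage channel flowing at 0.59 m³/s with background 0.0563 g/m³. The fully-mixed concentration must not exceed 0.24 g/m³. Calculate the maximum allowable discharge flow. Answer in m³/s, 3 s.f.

Mass balance at complete mixing: C_std·(Q_w + Q_r) = Q_w·C_e + Q_r·C_b.
Rearranging, Q_w = Q_r·(C_std − C_b)/(C_e − C_std) = 0.59·(0.24 − 0.0563) / (1.4 − 0.24) = 0.09343 m³/s.

0.0934 m³/s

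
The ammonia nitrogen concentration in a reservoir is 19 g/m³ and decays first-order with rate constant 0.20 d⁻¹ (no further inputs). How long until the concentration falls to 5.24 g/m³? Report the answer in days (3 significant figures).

6.44 d

t = ln(C₀/C)/k = ln(19/5.24)/0.20 = 1.288/0.20 = 6.441 d.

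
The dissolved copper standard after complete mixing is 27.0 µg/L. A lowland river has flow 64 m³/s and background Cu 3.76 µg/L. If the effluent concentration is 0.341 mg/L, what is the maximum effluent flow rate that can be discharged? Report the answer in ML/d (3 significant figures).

409 ML/d

3.76 µg/L = 0.00376 mg/L.
27.0 µg/L = 0.027 mg/L.
Mass balance at complete mixing: C_std·(Q_w + Q_r) = Q_w·C_e + Q_r·C_b.
Rearranging, Q_w = Q_r·(C_std − C_b)/(C_e − C_std) = 64·(0.027 − 0.00376) / (0.341 − 0.027) = 4.737 m³/s.
= 409.3 ML/d.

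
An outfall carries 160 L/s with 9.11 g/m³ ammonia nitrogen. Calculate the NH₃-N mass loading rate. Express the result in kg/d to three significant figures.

126 kg/d

160 L/s = 0.16 m³/s.
Mass flux = Q·C = 0.16 m³/s × 9.11 g/m³ = 1.458 g/s.
= 1.458 g/s × 86.4 = 125.9 kg/d.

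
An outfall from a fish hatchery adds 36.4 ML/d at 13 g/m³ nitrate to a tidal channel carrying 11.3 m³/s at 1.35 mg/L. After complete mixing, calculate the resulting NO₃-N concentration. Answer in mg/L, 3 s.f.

1.77 mg/L

36.4 ML/d = 0.4213 m³/s.
Flow-weighted mixing gives C = (0.4213·13 + 11.3·1.35) / (0.4213 + 11.3) = 20.73/11.72 = 1.769 mg/L.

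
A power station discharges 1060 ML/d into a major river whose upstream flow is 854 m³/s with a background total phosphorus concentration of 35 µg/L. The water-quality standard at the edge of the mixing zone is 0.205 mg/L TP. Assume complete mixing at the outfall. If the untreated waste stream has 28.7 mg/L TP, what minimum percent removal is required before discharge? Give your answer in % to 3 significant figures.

1060 ML/d = 12.27 m³/s.
35 µg/L = 0.035 mg/L.
Mass balance: 0.205·866.3 = 12.27·Cₑ + 854·0.035.
Cₑ = (177.6 − 29.89) / 12.27 = 12.04 mg/L.
Required removal = 1 − 12.04/28.7 = 58.05 %.

58.1 %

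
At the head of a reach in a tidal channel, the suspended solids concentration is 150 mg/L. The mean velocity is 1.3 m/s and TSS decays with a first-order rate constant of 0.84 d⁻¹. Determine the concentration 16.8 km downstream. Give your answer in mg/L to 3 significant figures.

Travel time t = 16.8 km / 1.3 m/s = 1.68e+04/1.3 = 1.292e+04 s = 0.1496 d.
First-order decay: C = 150·exp(−0.84·0.1496) = 150·0.8819 = 132.3 mg/L.

132 mg/L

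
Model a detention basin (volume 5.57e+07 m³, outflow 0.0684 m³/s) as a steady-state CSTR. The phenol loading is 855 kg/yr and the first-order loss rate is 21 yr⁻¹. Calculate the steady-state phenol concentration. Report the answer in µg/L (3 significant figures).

0.730 µg/L

Outflow Q = 0.0684 m³/s × 3.156e+07 s/yr = 2.159e+06 m³/yr.
Steady-state CSTR mass balance: W = Q·C + k·V·C, so C = W/(Q + kV).
Q + kV = 2.159e+06 + 21·5.57e+07 = 1.172e+09 m³/yr.
C = 855/1.172e+09 = 7.296e-07 kg/m³ = 0.0007296 mg/L = 0.7296 µg/L.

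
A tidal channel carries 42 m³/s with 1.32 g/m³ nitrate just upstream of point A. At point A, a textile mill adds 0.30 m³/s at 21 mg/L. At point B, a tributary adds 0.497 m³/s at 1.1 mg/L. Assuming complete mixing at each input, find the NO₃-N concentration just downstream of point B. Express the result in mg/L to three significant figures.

1.46 mg/L

After input A: C = (42·1.32 + 0.3·21) / 42.3 = 1.46 mg/L.
After input B: C = (42.3·1.46 + 0.497·1.1) / 42.8 = 1.455 mg/L.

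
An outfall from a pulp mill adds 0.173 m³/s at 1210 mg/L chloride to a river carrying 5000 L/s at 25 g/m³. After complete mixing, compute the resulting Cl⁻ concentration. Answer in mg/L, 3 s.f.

5000 L/s = 5 m³/s.
By mass balance at complete mixing, C = (0.173·1210 + 5·25) / (0.173 + 5) = 334.3/5.173 = 64.63 mg/L.

64.6 mg/L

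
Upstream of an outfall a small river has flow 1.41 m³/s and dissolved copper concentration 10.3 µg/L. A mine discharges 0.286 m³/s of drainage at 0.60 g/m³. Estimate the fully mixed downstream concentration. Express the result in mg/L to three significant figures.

0.110 mg/L

10.3 µg/L = 0.0103 mg/L.
Flow-weighted mixing gives C = (0.286·0.6 + 1.41·0.0103) / (0.286 + 1.41) = 0.1861/1.696 = 0.1097 mg/L.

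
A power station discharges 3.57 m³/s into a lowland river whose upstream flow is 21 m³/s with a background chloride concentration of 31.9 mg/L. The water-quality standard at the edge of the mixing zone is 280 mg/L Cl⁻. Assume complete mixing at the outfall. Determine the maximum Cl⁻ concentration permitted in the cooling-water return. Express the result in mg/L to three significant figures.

1740 mg/L

Mass balance: 280·24.57 = 3.57·Cₑ + 21·31.9.
Cₑ = (6880 − 669.9) / 3.57 = 1739 mg/L.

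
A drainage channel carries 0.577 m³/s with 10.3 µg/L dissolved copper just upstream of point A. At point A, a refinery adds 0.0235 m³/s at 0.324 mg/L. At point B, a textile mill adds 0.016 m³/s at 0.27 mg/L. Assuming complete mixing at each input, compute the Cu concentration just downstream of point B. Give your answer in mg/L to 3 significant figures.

10.3 µg/L = 0.0103 mg/L.
After input A: C = (0.577·0.0103 + 0.0235·0.324) / 0.6005 = 0.02258 mg/L.
After input B: C = (0.6005·0.02258 + 0.016·0.27) / 0.6165 = 0.029 mg/L.

0.0290 mg/L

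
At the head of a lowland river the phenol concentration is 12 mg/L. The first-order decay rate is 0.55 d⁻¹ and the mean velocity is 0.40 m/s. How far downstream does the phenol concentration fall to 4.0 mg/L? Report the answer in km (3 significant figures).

From C = C₀·e^(−kt), t = ln(C₀/C)/k = ln(12/4.0)/0.55 = 1.099/0.55 = 1.997 d.
Distance = v·t = 0.40 m/s × 1.726e+05 s = 6.903e+04 m = 69.03 km.

69.0 km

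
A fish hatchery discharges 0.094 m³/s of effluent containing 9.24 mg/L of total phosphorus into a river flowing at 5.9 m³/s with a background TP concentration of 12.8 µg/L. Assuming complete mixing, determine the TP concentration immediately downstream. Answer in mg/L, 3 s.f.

0.158 mg/L

12.8 µg/L = 0.0128 mg/L.
By mass balance at complete mixing, C = (0.094·9.24 + 5.9·0.0128) / (0.094 + 5.9) = 0.9441/5.994 = 0.1575 mg/L.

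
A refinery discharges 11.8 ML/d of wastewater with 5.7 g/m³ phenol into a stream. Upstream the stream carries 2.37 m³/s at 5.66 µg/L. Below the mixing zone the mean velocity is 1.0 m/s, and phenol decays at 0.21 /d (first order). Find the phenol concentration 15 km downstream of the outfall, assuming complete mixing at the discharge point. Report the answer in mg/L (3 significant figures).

0.305 mg/L

11.8 ML/d = 0.1366 m³/s.
5.66 µg/L = 0.00566 mg/L.
After complete mixing, C₀ = (0.1366·5.7 + 2.37·0.00566) / 2.507 = 0.3159 mg/L.
Travel time t = 1.5e+04 m / 1.0 m/s = 1.5e+04 s = 0.1736 d.
C = 0.3159·exp(−0.21·0.1736) = 0.3159·0.9642 = 0.3046 mg/L.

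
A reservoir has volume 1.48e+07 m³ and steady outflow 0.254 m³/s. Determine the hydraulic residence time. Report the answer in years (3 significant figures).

1.85 yr

Q = 0.254 m³/s × 3.156e+07 s/yr = 8.016e+06 m³/yr.
Hydraulic residence time τ = V/Q = 1.48e+07/8.016e+06 = 1.846 yr.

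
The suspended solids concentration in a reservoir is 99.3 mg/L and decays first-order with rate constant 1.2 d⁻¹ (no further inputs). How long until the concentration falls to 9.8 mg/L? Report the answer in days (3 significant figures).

1.93 d

t = ln(C₀/C)/k = ln(99.3/9.8)/1.2 = 2.316/1.2 = 1.93 d.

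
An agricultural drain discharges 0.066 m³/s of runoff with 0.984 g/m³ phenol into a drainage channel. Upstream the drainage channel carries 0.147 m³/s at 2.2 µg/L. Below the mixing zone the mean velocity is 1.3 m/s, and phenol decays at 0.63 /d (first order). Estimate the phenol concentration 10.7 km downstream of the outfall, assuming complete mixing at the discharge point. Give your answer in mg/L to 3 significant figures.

2.2 µg/L = 0.0022 mg/L.
After complete mixing, C₀ = (0.066·0.984 + 0.147·0.0022) / 0.213 = 0.3064 mg/L.
Travel time t = 1.07e+04 m / 1.3 m/s = 8231 s = 0.09526 d.
C = 0.3064·exp(−0.63·0.09526) = 0.3064·0.9417 = 0.2886 mg/L.

0.289 mg/L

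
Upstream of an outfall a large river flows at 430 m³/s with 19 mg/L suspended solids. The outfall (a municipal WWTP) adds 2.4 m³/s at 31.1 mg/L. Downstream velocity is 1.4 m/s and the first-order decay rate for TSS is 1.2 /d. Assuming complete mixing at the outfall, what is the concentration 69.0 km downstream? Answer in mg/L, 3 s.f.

After complete mixing, C₀ = (2.4·31.1 + 430·19) / 432.4 = 19.07 mg/L.
Travel time t = 6.9e+04 m / 1.4 m/s = 4.929e+04 s = 0.5704 d.
C = 19.07·exp(−1.2·0.5704) = 19.07·0.5043 = 9.616 mg/L.

9.62 mg/L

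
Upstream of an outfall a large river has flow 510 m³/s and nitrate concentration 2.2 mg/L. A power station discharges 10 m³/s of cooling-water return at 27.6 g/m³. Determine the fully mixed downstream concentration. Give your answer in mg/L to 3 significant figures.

2.69 mg/L

Flow-weighted mixing gives C = (10·27.6 + 510·2.2) / (10 + 510) = 1398/520 = 2.688 mg/L.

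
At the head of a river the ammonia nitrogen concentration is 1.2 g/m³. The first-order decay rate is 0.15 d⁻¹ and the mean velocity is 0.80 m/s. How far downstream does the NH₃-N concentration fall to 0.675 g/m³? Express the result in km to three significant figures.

From C = C₀·e^(−kt), t = ln(C₀/C)/k = ln(1.2/0.675)/0.15 = 0.5754/0.15 = 3.836 d.
Distance = v·t = 0.80 m/s × 3.314e+05 s = 2.651e+05 m = 265.1 km.

265 km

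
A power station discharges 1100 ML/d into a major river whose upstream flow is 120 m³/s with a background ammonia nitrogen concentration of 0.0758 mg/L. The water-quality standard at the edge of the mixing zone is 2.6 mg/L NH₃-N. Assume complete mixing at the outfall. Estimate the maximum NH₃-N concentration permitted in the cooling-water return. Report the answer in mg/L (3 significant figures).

26.4 mg/L

1100 ML/d = 12.73 m³/s.
Mass balance: 2.6·132.7 = 12.73·Cₑ + 120·0.0758.
Cₑ = (345.1 − 9.096) / 12.73 = 26.39 mg/L.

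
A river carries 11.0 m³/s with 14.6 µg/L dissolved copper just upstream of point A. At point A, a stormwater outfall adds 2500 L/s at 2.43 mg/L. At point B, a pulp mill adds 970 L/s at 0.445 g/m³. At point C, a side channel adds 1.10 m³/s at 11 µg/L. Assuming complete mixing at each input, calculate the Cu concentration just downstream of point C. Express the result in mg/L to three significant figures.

0.429 mg/L

14.6 µg/L = 0.0146 mg/L.
2500 L/s = 2.5 m³/s.
After input A: C = (11·0.0146 + 2.5·2.43) / 13.5 = 0.4619 mg/L.
970 L/s = 0.97 m³/s.
After input B: C = (13.5·0.4619 + 0.97·0.445) / 14.47 = 0.4608 mg/L.
11 µg/L = 0.011 mg/L.
After input C: C = (14.47·0.4608 + 1.1·0.011) / 15.57 = 0.429 mg/L.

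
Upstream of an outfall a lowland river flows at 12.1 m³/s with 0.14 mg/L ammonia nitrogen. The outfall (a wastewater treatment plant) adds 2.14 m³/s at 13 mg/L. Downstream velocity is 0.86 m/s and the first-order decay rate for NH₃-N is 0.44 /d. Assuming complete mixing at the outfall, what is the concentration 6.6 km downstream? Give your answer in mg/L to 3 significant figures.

1.99 mg/L

After complete mixing, C₀ = (2.14·13 + 12.1·0.14) / 14.24 = 2.073 mg/L.
Travel time t = 6600 m / 0.86 m/s = 7674 s = 0.08882 d.
C = 2.073·exp(−0.44·0.08882) = 2.073·0.9617 = 1.993 mg/L.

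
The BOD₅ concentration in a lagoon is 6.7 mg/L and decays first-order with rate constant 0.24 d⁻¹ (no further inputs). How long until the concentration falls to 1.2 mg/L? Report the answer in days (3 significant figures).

7.17 d

t = ln(C₀/C)/k = ln(6.7/1.2)/0.24 = 1.72/0.24 = 7.166 d.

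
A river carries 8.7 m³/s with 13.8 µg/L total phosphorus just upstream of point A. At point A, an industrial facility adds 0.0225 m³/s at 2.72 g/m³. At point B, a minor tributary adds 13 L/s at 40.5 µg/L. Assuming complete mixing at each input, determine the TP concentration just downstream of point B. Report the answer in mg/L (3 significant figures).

0.0208 mg/L

13.8 µg/L = 0.0138 mg/L.
After input A: C = (8.7·0.0138 + 0.0225·2.72) / 8.723 = 0.02078 mg/L.
13 L/s = 0.013 m³/s.
40.5 µg/L = 0.0405 mg/L.
After input B: C = (8.723·0.02078 + 0.013·0.0405) / 8.736 = 0.02081 mg/L.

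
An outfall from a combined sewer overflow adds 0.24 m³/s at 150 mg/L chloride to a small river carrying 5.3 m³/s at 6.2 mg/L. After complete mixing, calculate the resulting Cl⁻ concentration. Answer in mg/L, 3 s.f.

12.4 mg/L

By mass balance at complete mixing, C = (0.24·150 + 5.3·6.2) / (0.24 + 5.3) = 68.86/5.54 = 12.43 mg/L.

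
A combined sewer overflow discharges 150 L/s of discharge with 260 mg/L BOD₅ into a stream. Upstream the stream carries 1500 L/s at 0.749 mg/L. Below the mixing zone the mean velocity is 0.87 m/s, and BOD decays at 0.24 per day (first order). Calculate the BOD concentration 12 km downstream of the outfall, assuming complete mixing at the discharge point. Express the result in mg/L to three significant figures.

150 L/s = 0.15 m³/s.
1500 L/s = 1.5 m³/s.
After complete mixing, C₀ = (0.15·260 + 1.5·0.749) / 1.65 = 24.32 mg/L.
Travel time t = 1.2e+04 m / 0.87 m/s = 1.379e+04 s = 0.1596 d.
C = 24.32·exp(−0.24·0.1596) = 24.32·0.9624 = 23.4 mg/L.

23.4 mg/L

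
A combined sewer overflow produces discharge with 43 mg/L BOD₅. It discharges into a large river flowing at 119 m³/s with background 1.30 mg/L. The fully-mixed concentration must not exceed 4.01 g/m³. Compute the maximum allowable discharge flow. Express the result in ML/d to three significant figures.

Mass balance at complete mixing: C_std·(Q_w + Q_r) = Q_w·C_e + Q_r·C_b.
Rearranging, Q_w = Q_r·(C_std − C_b)/(C_e − C_std) = 119·(4.01 − 1.3) / (43 − 4.01) = 8.271 m³/s.
= 714.6 ML/d.

715 ML/d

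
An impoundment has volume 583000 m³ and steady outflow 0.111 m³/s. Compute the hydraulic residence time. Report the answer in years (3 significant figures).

0.166 yr

Q = 0.111 m³/s × 3.156e+07 s/yr = 3.503e+06 m³/yr.
Hydraulic residence time τ = V/Q = 583000/3.503e+06 = 0.1664 yr.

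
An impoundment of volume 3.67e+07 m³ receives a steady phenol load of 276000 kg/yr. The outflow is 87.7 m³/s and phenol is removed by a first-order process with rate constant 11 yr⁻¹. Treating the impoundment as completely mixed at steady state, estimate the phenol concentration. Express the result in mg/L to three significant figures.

Outflow Q = 87.7 m³/s × 3.156e+07 s/yr = 2.768e+09 m³/yr.
Steady-state CSTR mass balance: W = Q·C + k·V·C, so C = W/(Q + kV).
Q + kV = 2.768e+09 + 11·3.67e+07 = 3.171e+09 m³/yr.
C = 276000/3.171e+09 = 8.703e-05 kg/m³ = 0.08703 mg/L.

0.0870 mg/L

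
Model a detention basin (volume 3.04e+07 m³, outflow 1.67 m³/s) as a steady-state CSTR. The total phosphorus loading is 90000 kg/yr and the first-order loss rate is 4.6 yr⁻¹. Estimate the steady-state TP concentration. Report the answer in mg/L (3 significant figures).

0.467 mg/L

Outflow Q = 1.67 m³/s × 3.156e+07 s/yr = 5.27e+07 m³/yr.
Steady-state CSTR mass balance: W = Q·C + k·V·C, so C = W/(Q + kV).
Q + kV = 5.27e+07 + 4.6·3.04e+07 = 1.925e+08 m³/yr.
C = 90000/1.925e+08 = 0.0004674 kg/m³ = 0.4674 mg/L.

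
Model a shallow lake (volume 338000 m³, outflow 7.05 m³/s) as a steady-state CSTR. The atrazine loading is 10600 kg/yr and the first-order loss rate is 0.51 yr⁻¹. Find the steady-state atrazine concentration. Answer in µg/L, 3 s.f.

Outflow Q = 7.05 m³/s × 3.156e+07 s/yr = 2.225e+08 m³/yr.
Steady-state CSTR mass balance: W = Q·C + k·V·C, so C = W/(Q + kV).
Q + kV = 2.225e+08 + 0.51·338000 = 2.227e+08 m³/yr.
C = 10600/2.227e+08 = 4.761e-05 kg/m³ = 0.04761 mg/L = 47.61 µg/L.

47.6 µg/L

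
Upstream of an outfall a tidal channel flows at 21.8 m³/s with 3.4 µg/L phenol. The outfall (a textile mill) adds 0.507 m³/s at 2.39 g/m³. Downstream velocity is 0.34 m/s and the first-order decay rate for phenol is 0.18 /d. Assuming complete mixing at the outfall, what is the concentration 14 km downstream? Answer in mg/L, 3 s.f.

3.4 µg/L = 0.0034 mg/L.
After complete mixing, C₀ = (0.507·2.39 + 21.8·0.0034) / 22.31 = 0.05764 mg/L.
Travel time t = 1.4e+04 m / 0.34 m/s = 4.118e+04 s = 0.4766 d.
C = 0.05764·exp(−0.18·0.4766) = 0.05764·0.9178 = 0.0529 mg/L.

0.0529 mg/L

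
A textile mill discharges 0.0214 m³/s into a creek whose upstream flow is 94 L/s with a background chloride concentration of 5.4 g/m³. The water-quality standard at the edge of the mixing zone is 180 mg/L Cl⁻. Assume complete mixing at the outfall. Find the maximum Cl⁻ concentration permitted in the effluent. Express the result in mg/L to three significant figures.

947 mg/L

94 L/s = 0.094 m³/s.
Mass balance: 180·0.1154 = 0.0214·Cₑ + 0.094·5.4.
Cₑ = (20.77 − 0.5076) / 0.0214 = 946.9 mg/L.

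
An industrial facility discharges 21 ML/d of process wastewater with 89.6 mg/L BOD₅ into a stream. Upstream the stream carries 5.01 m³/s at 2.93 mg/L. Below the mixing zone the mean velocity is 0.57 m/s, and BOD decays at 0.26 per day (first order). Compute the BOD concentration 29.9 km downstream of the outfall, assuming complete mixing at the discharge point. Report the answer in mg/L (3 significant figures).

5.93 mg/L

21 ML/d = 0.2431 m³/s.
After complete mixing, C₀ = (0.2431·89.6 + 5.01·2.93) / 5.253 = 6.94 mg/L.
Travel time t = 2.99e+04 m / 0.57 m/s = 5.246e+04 s = 0.6071 d.
C = 6.94·exp(−0.26·0.6071) = 6.94·0.854 = 5.927 mg/L.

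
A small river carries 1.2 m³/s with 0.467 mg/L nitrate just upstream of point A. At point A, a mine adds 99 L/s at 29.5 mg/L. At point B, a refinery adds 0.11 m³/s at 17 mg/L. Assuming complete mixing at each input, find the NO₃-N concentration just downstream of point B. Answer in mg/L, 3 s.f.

99 L/s = 0.099 m³/s.
After input A: C = (1.2·0.467 + 0.099·29.5) / 1.299 = 2.68 mg/L.
After input B: C = (1.299·2.68 + 0.11·17) / 1.409 = 3.798 mg/L.

3.80 mg/L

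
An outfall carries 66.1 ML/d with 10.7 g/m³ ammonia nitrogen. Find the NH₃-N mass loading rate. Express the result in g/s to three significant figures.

66.1 ML/d = 0.765 m³/s.
Mass flux = Q·C = 0.765 m³/s × 10.7 g/m³ = 8.186 g/s.

8.19 g/s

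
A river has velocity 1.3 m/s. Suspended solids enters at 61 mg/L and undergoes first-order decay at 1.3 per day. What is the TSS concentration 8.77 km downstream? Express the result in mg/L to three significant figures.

Travel time t = 8.77 km / 1.3 m/s = 8770/1.3 = 6746 s = 0.07808 d.
First-order decay: C = 61·exp(−1.3·0.07808) = 61·0.9035 = 55.11 mg/L.

55.1 mg/L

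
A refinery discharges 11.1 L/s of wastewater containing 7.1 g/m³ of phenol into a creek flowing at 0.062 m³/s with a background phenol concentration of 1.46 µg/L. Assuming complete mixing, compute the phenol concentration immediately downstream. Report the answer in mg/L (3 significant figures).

1.08 mg/L

11.1 L/s = 0.0111 m³/s.
1.46 µg/L = 0.00146 mg/L.
Conservation of mass across the mixing zone: C = (0.0111·7.1 + 0.062·0.00146) / (0.0111 + 0.062) = 0.0789/0.0731 = 1.079 mg/L.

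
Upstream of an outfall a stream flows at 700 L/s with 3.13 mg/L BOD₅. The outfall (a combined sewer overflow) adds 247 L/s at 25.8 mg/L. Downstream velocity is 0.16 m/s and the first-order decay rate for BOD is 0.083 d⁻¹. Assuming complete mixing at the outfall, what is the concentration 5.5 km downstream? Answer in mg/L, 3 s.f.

247 L/s = 0.247 m³/s.
700 L/s = 0.7 m³/s.
After complete mixing, C₀ = (0.247·25.8 + 0.7·3.13) / 0.947 = 9.043 mg/L.
Travel time t = 5500 m / 0.16 m/s = 3.438e+04 s = 0.3979 d.
C = 9.043·exp(−0.083·0.3979) = 9.043·0.9675 = 8.749 mg/L.

8.75 mg/L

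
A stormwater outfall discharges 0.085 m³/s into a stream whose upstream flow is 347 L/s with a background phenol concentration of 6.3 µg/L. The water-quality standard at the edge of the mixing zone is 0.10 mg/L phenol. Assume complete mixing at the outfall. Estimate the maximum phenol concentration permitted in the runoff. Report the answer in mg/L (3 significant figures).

347 L/s = 0.347 m³/s.
6.3 µg/L = 0.0063 mg/L.
Mass balance: 0.1·0.432 = 0.085·Cₑ + 0.347·0.0063.
Cₑ = (0.0432 − 0.002186) / 0.085 = 0.4825 mg/L.

0.483 mg/L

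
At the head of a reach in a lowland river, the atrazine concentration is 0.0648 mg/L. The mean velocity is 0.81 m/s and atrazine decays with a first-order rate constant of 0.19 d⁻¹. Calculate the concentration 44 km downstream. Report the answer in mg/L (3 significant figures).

0.0575 mg/L

Travel time t = 44 km / 0.81 m/s = 4.4e+04/0.81 = 5.432e+04 s = 0.6287 d.
First-order decay: C = 0.0648·exp(−0.19·0.6287) = 0.0648·0.8874 = 0.0575 mg/L.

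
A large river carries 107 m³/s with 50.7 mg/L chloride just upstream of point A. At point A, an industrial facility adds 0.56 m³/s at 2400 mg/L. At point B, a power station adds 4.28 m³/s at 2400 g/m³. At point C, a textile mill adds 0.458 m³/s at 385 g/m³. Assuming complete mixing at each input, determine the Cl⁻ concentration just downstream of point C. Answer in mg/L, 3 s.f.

After input A: C = (107·50.7 + 0.56·2400) / 107.6 = 62.93 mg/L.
After input B: C = (107.6·62.93 + 4.28·2400) / 111.8 = 152.4 mg/L.
After input C: C = (111.8·152.4 + 0.458·385) / 112.3 = 153.3 mg/L.

153 mg/L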